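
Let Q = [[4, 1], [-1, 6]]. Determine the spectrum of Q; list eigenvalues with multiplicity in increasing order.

Characteristic polynomial: p(r) = r^2 - 10r + 25 = (r - 5)^2.
Roots (with multiplicity): 5, 5.

5, 5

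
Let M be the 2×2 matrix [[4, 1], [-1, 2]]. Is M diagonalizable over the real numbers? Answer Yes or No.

Characteristic polynomial: p(μ) = μ^2 - 6μ + 9 = (μ - 3)^2.
μ = 3 has algebraic multiplicity 2; rank(M − 3I) = 1, so geometric multiplicity = 1.
Geometric multiplicity < algebraic multiplicity, so M is not diagonalizable.

No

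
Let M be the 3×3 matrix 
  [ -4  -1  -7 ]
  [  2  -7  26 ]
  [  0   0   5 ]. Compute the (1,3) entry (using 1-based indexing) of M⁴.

Characteristic polynomial: t^3 + 6t^2 - 25t - 150 = (t - 5)(t + 5)(t + 6), so the eigenvalues are -6, -5, 5.
t=5: eigenvector (-1, 2, 1).
t=-5: eigenvector (-1, -1, 0).
t=-6: eigenvector (1, 2, 0).
P = [[-1, -1, 1], [2, -1, 2], [1, 0, 0]], D = diag(5, -5, -6), P⁻¹ = [[0, 0, 1], [-2, 1, -4], [-1, 1, -3]].
M⁴ = P·diag(625, 625, 1296)·P⁻¹ = [[-46, 671, -2013], [-1342, 1967, -4026], [0, 0, 625]].
The requested entry is -2013.

-2013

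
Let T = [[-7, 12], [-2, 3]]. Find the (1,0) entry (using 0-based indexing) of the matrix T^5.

Characteristic polynomial: μ^2 + 4μ + 3 = (μ + 1)(μ + 3), so the eigenvalues are -3, -1.
μ=-1: eigenvector (-2, -1).
μ=-3: eigenvector (3, 1).
P = [[-2, 3], [-1, 1]], D = diag(-1, -3), P⁻¹ = [[1, -3], [1, -2]].
T⁵ = P·diag(-1, -243)·P⁻¹ = [[-727, 1452], [-242, 483]].
The requested entry is -242.

-242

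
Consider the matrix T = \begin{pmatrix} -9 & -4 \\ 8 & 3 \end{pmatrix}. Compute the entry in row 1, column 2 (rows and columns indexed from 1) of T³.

-124

Characteristic polynomial: s^2 + 6s + 5 = (s + 1)(s + 5), so the eigenvalues are -5, -1.
s=-1: eigenvector (-1, 2).
s=-5: eigenvector (1, -1).
P = [[-1, 1], [2, -1]], D = diag(-1, -5), P⁻¹ = [[1, 1], [2, 1]].
T³ = P·diag(-1, -125)·P⁻¹ = [[-249, -124], [248, 123]].
The requested entry is -124.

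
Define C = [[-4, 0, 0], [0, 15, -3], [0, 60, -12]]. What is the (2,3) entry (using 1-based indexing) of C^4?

Characteristic polynomial: λ^3 + λ^2 - 12λ = λ(λ - 3)(λ + 4), so the eigenvalues are -4, 0, 3.
λ=3: eigenvector (0, 1, 4).
λ=-4: eigenvector (1, 0, 0).
λ=0: eigenvector (0, 1, 5).
P = [[0, 1, 0], [1, 0, 1], [4, 0, 5]], D = diag(3, -4, 0), P⁻¹ = [[0, 5, -1], [1, 0, 0], [0, -4, 1]].
C⁴ = P·diag(81, 256, 0)·P⁻¹ = [[256, 0, 0], [0, 405, -81], [0, 1620, -324]].
The requested entry is -81.

-81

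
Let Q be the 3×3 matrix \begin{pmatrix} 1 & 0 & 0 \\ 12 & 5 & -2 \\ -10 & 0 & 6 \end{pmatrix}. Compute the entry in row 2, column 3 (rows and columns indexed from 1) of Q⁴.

Characteristic polynomial: λ^3 - 12λ^2 + 41λ - 30 = (λ - 6)(λ - 5)(λ - 1), so the eigenvalues are 1, 5, 6.
λ=5: eigenvector (0, 1, 0).
λ=1: eigenvector (1, -2, 2).
λ=6: eigenvector (0, -2, 1).
P = [[0, 1, 0], [1, -2, -2], [0, 2, 1]], D = diag(5, 1, 6), P⁻¹ = [[-2, 1, 2], [1, 0, 0], [-2, 0, 1]].
Q⁴ = P·diag(625, 1, 1296)·P⁻¹ = [[1, 0, 0], [3932, 625, -1342], [-2590, 0, 1296]].
The requested entry is -1342.

-1342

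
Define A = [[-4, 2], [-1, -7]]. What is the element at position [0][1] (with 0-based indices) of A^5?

Characteristic polynomial: t^2 + 11t + 30 = (t + 5)(t + 6), so the eigenvalues are -6, -5.
t=-5: eigenvector (2, -1).
t=-6: eigenvector (1, -1).
P = [[2, 1], [-1, -1]], D = diag(-5, -6), P⁻¹ = [[1, 1], [-1, -2]].
A⁵ = P·diag(-3125, -7776)·P⁻¹ = [[1526, 9302], [-4651, -12427]].
The requested entry is 9302.

9302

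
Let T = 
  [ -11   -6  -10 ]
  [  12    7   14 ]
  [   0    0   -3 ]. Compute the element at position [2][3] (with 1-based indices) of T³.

350

Characteristic polynomial: r^3 + 7r^2 + 7r - 15 = (r - 1)(r + 3)(r + 5), so the eigenvalues are -5, -3, 1.
r=-5: eigenvector (1, -1, 0).
r=1: eigenvector (1, -2, 0).
r=-3: eigenvector (-2, 1, 1).
P = [[1, 1, -2], [-1, -2, 1], [0, 0, 1]], D = diag(-5, 1, -3), P⁻¹ = [[2, 1, 3], [-1, -1, -1], [0, 0, 1]].
T³ = P·diag(-125, 1, -27)·P⁻¹ = [[-251, -126, -322], [252, 127, 350], [0, 0, -27]].
The requested entry is 350.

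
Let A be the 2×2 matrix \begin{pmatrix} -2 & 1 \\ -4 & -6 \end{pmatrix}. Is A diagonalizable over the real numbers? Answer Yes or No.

No

Characteristic polynomial: p(t) = t^2 + 8t + 16 = (t + 4)^2.
t = -4 has algebraic multiplicity 2; rank(A + 4I) = 1, so geometric multiplicity = 1.
Geometric multiplicity < algebraic multiplicity, so A is not diagonalizable.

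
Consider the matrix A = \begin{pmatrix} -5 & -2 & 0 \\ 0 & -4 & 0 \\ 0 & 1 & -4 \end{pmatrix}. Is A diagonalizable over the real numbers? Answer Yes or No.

No

Characteristic polynomial: p(s) = s^3 + 13s^2 + 56s + 80 = (s + 4)^2(s + 5).
s = -4 has algebraic multiplicity 2; rank(A + 4I) = 2, so geometric multiplicity = 1.
Geometric multiplicity < algebraic multiplicity, so A is not diagonalizable.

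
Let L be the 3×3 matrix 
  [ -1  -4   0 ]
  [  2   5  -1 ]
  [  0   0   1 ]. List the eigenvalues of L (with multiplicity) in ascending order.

1, 1, 3

Characteristic polynomial: p(t) = t^3 - 5t^2 + 7t - 3 = (t - 3)(t - 1)^2.
Roots (with multiplicity): 1, 1, 3.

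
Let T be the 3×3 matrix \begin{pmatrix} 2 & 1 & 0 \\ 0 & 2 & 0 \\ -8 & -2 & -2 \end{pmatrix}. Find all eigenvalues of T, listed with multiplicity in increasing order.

-2, 2, 2

Characteristic polynomial: p(r) = r^3 - 2r^2 - 4r + 8 = (r - 2)^2(r + 2).
Roots (with multiplicity): -2, 2, 2.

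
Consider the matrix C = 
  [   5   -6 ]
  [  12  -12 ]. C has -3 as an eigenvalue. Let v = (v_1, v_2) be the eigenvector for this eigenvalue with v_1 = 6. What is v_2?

8

C + 3I = [[8, -6], [12, -9]].
Solving (C + 3I)v = 0 gives the eigenspace spanned by (6, 8).
With v_1 = 6, v = (6, 8), so v_2 = 8.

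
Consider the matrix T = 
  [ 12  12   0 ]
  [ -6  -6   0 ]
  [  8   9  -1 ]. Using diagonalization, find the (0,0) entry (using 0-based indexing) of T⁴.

2592

Characteristic polynomial: λ^3 - 5λ^2 - 6λ = λ(λ - 6)(λ + 1), so the eigenvalues are -1, 0, 6.
λ=0: eigenvector (1, -1, -1).
λ=6: eigenvector (2, -1, 1).
λ=-1: eigenvector (0, 0, 1).
P = [[1, 2, 0], [-1, -1, 0], [-1, 1, 1]], D = diag(0, 6, -1), P⁻¹ = [[-1, -2, 0], [1, 1, 0], [-2, -3, 1]].
T⁴ = P·diag(0, 1296, 1)·P⁻¹ = [[2592, 2592, 0], [-1296, -1296, 0], [1294, 1293, 1]].
The requested entry is 2592.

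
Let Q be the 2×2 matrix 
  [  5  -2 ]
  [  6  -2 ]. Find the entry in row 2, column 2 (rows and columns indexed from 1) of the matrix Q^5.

-92

Characteristic polynomial: λ^2 - 3λ + 2 = (λ - 2)(λ - 1), so the eigenvalues are 1, 2.
λ=2: eigenvector (-2, -3).
λ=1: eigenvector (1, 2).
P = [[-2, 1], [-3, 2]], D = diag(2, 1), P⁻¹ = [[-2, 1], [-3, 2]].
Q⁵ = P·diag(32, 1)·P⁻¹ = [[125, -62], [186, -92]].
The requested entry is -92.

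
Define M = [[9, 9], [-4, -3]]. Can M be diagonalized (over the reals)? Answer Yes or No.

No

Characteristic polynomial: p(λ) = λ^2 - 6λ + 9 = (λ - 3)^2.
λ = 3 has algebraic multiplicity 2; rank(M − 3I) = 1, so geometric multiplicity = 1.
Geometric multiplicity < algebraic multiplicity, so M is not diagonalizable.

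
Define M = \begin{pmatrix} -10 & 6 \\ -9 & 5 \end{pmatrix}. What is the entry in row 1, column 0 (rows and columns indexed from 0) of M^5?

Characteristic polynomial: t^2 + 5t + 4 = (t + 1)(t + 4), so the eigenvalues are -4, -1.
t=-1: eigenvector (-2, -3).
t=-4: eigenvector (1, 1).
P = [[-2, 1], [-3, 1]], D = diag(-1, -4), P⁻¹ = [[1, -1], [3, -2]].
M⁵ = P·diag(-1, -1024)·P⁻¹ = [[-3070, 2046], [-3069, 2045]].
The requested entry is -3069.

-3069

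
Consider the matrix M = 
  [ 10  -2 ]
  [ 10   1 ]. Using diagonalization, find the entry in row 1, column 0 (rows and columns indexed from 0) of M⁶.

Characteristic polynomial: μ^2 - 11μ + 30 = (μ - 6)(μ - 5), so the eigenvalues are 5, 6.
μ=6: eigenvector (1, 2).
μ=5: eigenvector (2, 5).
P = [[1, 2], [2, 5]], D = diag(6, 5), P⁻¹ = [[5, -2], [-2, 1]].
M⁶ = P·diag(46656, 15625)·P⁻¹ = [[170780, -62062], [310310, -108499]].
The requested entry is 310310.

310310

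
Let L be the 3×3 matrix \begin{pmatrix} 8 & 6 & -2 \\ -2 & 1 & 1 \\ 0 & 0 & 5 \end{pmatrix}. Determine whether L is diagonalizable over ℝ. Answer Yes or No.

Characteristic polynomial: p(λ) = λ^3 - 14λ^2 + 65λ - 100 = (λ - 5)^2(λ - 4).
λ = 5 has algebraic multiplicity 2; rank(L − 5I) = 2, so geometric multiplicity = 1.
Geometric multiplicity < algebraic multiplicity, so L is not diagonalizable.

No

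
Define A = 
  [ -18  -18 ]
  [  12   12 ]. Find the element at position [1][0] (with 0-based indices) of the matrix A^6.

-93312

Characteristic polynomial: s^2 + 6s = s(s + 6), so the eigenvalues are -6, 0.
s=-6: eigenvector (3, -2).
s=0: eigenvector (1, -1).
P = [[3, 1], [-2, -1]], D = diag(-6, 0), P⁻¹ = [[1, 1], [-2, -3]].
A⁶ = P·diag(46656, 0)·P⁻¹ = [[139968, 139968], [-93312, -93312]].
The requested entry is -93312.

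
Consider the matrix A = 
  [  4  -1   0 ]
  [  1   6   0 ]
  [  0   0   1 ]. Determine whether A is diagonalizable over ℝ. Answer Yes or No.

Characteristic polynomial: p(s) = s^3 - 11s^2 + 35s - 25 = (s - 5)^2(s - 1).
s = 5 has algebraic multiplicity 2; rank(A − 5I) = 2, so geometric multiplicity = 1.
Geometric multiplicity < algebraic multiplicity, so A is not diagonalizable.

No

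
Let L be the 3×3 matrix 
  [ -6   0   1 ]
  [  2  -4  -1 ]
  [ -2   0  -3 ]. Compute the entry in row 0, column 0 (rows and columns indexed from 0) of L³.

Characteristic polynomial: μ^3 + 13μ^2 + 56μ + 80 = (μ + 4)^2(μ + 5), so the eigenvalues are -5, -4, -4.
μ=-5: eigenvector (1, -1, 1).
μ=-4: eigenvector (0, 1, 0).
μ=-4: eigenvector (1, -1, 2).
P = [[1, 0, 1], [-1, 1, -1], [1, 0, 2]], D = diag(-5, -4, -4), P⁻¹ = [[2, 0, -1], [1, 1, 0], [-1, 0, 1]].
L³ = P·diag(-125, -64, -64)·P⁻¹ = [[-186, 0, 61], [122, -64, -61], [-122, 0, -3]].
The requested entry is -186.

-186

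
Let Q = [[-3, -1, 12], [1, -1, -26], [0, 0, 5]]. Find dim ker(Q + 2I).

Q + 2I = [[-1, -1, 12], [1, 1, -26], [0, 0, 7]].
This matrix has rank 2, so its null space has dimension 3 − 2 = 1.

1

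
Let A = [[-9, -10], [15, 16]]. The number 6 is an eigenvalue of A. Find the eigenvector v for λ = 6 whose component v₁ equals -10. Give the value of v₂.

15

A − 6I = [[-15, -10], [15, 10]].
Solving (A − 6I)v = 0 gives the eigenspace spanned by (-10, 15).
With v₁ = -10, v = (-10, 15), so v₂ = 15.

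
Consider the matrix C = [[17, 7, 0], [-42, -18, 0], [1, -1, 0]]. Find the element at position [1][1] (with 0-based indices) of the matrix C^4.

Characteristic polynomial: t^3 + t^2 - 12t = t(t - 3)(t + 4), so the eigenvalues are -4, 0, 3.
t=3: eigenvector (1, -2, 1).
t=-4: eigenvector (-1, 3, 1).
t=0: eigenvector (0, 0, 1).
P = [[1, -1, 0], [-2, 3, 0], [1, 1, 1]], D = diag(3, -4, 0), P⁻¹ = [[3, 1, 0], [2, 1, 0], [-5, -2, 1]].
C⁴ = P·diag(81, 256, 0)·P⁻¹ = [[-269, -175, 0], [1050, 606, 0], [755, 337, 0]].
The requested entry is 606.

606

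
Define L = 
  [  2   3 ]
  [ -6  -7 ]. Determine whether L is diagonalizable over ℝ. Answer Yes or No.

Characteristic polynomial: p(t) = t^2 + 5t + 4 = (t + 1)(t + 4).
All 2 eigenvalues are distinct, so L is diagonalizable.

Yes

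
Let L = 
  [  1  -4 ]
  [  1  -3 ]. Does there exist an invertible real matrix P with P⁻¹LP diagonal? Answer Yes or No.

No

Characteristic polynomial: p(μ) = μ^2 + 2μ + 1 = (μ + 1)^2.
μ = -1 has algebraic multiplicity 2; rank(L + 1I) = 1, so geometric multiplicity = 1.
Geometric multiplicity < algebraic multiplicity, so L is not diagonalizable.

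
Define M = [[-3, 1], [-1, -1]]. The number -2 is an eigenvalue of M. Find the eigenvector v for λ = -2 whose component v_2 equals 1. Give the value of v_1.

1

M + 2I = [[-1, 1], [-1, 1]].
Solving (M + 2I)v = 0 gives the eigenspace spanned by (1, 1).
With v_2 = 1, v = (1, 1), so v_1 = 1.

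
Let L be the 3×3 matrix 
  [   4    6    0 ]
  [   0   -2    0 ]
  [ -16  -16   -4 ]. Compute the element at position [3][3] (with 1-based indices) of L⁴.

256

Characteristic polynomial: r^3 + 2r^2 - 16r - 32 = (r - 4)(r + 2)(r + 4), so the eigenvalues are -4, -2, 4.
r=4: eigenvector (1, 0, -2).
r=-2: eigenvector (-1, 1, 0).
r=-4: eigenvector (0, 0, 1).
P = [[1, -1, 0], [0, 1, 0], [-2, 0, 1]], D = diag(4, -2, -4), P⁻¹ = [[1, 1, 0], [0, 1, 0], [2, 2, 1]].
L⁴ = P·diag(256, 16, 256)·P⁻¹ = [[256, 240, 0], [0, 16, 0], [0, 0, 256]].
The requested entry is 256.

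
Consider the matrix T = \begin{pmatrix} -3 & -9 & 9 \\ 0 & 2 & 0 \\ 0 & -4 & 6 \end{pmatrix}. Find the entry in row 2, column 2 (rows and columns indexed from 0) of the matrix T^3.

Characteristic polynomial: λ^3 - 5λ^2 - 12λ + 36 = (λ - 6)(λ - 2)(λ + 3), so the eigenvalues are -3, 2, 6.
λ=-3: eigenvector (1, 0, 0).
λ=2: eigenvector (0, 1, 1).
λ=6: eigenvector (1, 0, 1).
P = [[1, 0, 1], [0, 1, 0], [0, 1, 1]], D = diag(-3, 2, 6), P⁻¹ = [[1, 1, -1], [0, 1, 0], [0, -1, 1]].
T³ = P·diag(-27, 8, 216)·P⁻¹ = [[-27, -243, 243], [0, 8, 0], [0, -208, 216]].
The requested entry is 216.

216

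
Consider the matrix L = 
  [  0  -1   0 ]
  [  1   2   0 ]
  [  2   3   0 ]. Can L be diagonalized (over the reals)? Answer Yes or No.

No

Characteristic polynomial: p(s) = s^3 - 2s^2 + s = s(s - 1)^2.
s = 1 has algebraic multiplicity 2; rank(L − 1I) = 2, so geometric multiplicity = 1.
Geometric multiplicity < algebraic multiplicity, so L is not diagonalizable.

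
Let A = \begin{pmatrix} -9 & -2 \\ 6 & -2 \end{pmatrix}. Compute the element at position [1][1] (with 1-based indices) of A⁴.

Characteristic polynomial: μ^2 + 11μ + 30 = (μ + 5)(μ + 6), so the eigenvalues are -6, -5.
μ=-5: eigenvector (1, -2).
μ=-6: eigenvector (2, -3).
P = [[1, 2], [-2, -3]], D = diag(-5, -6), P⁻¹ = [[-3, -2], [2, 1]].
A⁴ = P·diag(625, 1296)·P⁻¹ = [[3309, 1342], [-4026, -1388]].
The requested entry is 3309.

3309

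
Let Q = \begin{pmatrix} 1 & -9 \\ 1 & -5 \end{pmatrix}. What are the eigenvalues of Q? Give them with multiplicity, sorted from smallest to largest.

Characteristic polynomial: p(t) = t^2 + 4t + 4 = (t + 2)^2.
Roots (with multiplicity): -2, -2.

-2, -2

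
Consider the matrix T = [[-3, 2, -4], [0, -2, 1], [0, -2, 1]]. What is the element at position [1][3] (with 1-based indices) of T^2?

10

Characteristic polynomial: μ^3 + 4μ^2 + 3μ = μ(μ + 1)(μ + 3), so the eigenvalues are -3, -1, 0.
μ=-3: eigenvector (1, 0, 0).
μ=0: eigenvector (-2, 1, 2).
μ=-1: eigenvector (1, -1, -1).
P = [[1, -2, 1], [0, 1, -1], [0, 2, -1]], D = diag(-3, 0, -1), P⁻¹ = [[1, 0, 1], [0, -1, 1], [0, -2, 1]].
T² = P·diag(9, 0, 1)·P⁻¹ = [[9, -2, 10], [0, 2, -1], [0, 2, -1]].
The requested entry is 10.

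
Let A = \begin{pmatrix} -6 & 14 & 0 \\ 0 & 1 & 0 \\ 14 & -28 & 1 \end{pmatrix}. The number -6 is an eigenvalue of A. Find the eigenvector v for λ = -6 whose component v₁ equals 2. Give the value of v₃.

-4

A + 6I = [[0, 14, 0], [0, 7, 0], [14, -28, 7]].
Solving (A + 6I)v = 0 gives the eigenspace spanned by (2, 0, -4).
With v₁ = 2, v = (2, 0, -4), so v₃ = -4.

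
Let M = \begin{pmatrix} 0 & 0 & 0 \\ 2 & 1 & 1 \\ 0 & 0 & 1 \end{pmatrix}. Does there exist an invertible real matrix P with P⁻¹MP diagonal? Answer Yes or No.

No

Characteristic polynomial: p(s) = s^3 - 2s^2 + s = s(s - 1)^2.
s = 1 has algebraic multiplicity 2; rank(M − 1I) = 2, so geometric multiplicity = 1.
Geometric multiplicity < algebraic multiplicity, so M is not diagonalizable.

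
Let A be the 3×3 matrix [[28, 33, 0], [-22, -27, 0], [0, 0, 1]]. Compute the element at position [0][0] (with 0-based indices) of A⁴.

Characteristic polynomial: λ^3 - 2λ^2 - 29λ + 30 = (λ - 6)(λ - 1)(λ + 5), so the eigenvalues are -5, 1, 6.
λ=1: eigenvector (0, 0, 1).
λ=6: eigenvector (3, -2, 0).
λ=-5: eigenvector (1, -1, 0).
P = [[0, 3, 1], [0, -2, -1], [1, 0, 0]], D = diag(1, 6, -5), P⁻¹ = [[0, 0, 1], [1, 1, 0], [-2, -3, 0]].
A⁴ = P·diag(1, 1296, 625)·P⁻¹ = [[2638, 2013, 0], [-1342, -717, 0], [0, 0, 1]].
The requested entry is 2638.

2638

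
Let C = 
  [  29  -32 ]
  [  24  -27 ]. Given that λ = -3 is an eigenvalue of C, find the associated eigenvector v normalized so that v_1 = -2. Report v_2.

-2

C + 3I = [[32, -32], [24, -24]].
Solving (C + 3I)v = 0 gives the eigenspace spanned by (-2, -2).
With v_1 = -2, v = (-2, -2), so v_2 = -2.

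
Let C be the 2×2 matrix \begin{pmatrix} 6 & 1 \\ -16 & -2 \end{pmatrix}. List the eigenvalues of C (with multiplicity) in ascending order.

Characteristic polynomial: p(t) = t^2 - 4t + 4 = (t - 2)^2.
Roots (with multiplicity): 2, 2.

2, 2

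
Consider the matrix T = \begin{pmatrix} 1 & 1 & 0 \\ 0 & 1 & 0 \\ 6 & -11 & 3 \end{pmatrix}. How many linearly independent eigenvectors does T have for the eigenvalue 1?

1

T − 1I = [[0, 1, 0], [0, 0, 0], [6, -11, 2]].
This matrix has rank 2, so its null space has dimension 3 − 2 = 1.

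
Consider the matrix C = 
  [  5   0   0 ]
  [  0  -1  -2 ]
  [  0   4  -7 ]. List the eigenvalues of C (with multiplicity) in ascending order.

Characteristic polynomial: p(λ) = λ^3 + 3λ^2 - 25λ - 75 = (λ - 5)(λ + 3)(λ + 5).
Roots (with multiplicity): -5, -3, 5.

-5, -3, 5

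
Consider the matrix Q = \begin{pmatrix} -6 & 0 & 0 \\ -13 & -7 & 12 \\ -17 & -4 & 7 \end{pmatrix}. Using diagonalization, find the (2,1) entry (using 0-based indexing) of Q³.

-4

Characteristic polynomial: s^3 + 6s^2 - s - 6 = (s - 1)(s + 1)(s + 6), so the eigenvalues are -6, -1, 1.
s=-6: eigenvector (1, -1, 1).
s=1: eigenvector (0, -3, -2).
s=-1: eigenvector (0, 2, 1).
P = [[1, 0, 0], [-1, -3, 2], [1, -2, 1]], D = diag(-6, 1, -1), P⁻¹ = [[1, 0, 0], [3, 1, -2], [5, 2, -3]].
Q³ = P·diag(-216, 1, -1)·P⁻¹ = [[-216, 0, 0], [197, -7, 12], [-227, -4, 7]].
The requested entry is -4.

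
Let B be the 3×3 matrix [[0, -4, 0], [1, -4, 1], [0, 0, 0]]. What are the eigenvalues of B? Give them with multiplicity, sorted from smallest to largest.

Characteristic polynomial: p(λ) = λ^3 + 4λ^2 + 4λ = λ(λ + 2)^2.
Roots (with multiplicity): -2, -2, 0.

-2, -2, 0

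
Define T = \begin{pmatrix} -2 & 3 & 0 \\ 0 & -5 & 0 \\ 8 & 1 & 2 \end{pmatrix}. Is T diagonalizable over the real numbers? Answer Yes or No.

Characteristic polynomial: p(s) = s^3 + 5s^2 - 4s - 20 = (s - 2)(s + 2)(s + 5).
All 3 eigenvalues are distinct, so T is diagonalizable.

Yes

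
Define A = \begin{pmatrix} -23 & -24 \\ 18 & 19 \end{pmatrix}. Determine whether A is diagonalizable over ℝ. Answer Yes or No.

Characteristic polynomial: p(t) = t^2 + 4t - 5 = (t - 1)(t + 5).
All 2 eigenvalues are distinct, so A is diagonalizable.

Yes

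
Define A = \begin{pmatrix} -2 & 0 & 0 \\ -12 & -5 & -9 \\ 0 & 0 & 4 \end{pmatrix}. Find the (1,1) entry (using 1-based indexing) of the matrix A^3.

-8

Characteristic polynomial: λ^3 + 3λ^2 - 18λ - 40 = (λ - 4)(λ + 2)(λ + 5), so the eigenvalues are -5, -2, 4.
λ=4: eigenvector (0, -1, 1).
λ=-5: eigenvector (0, 1, 0).
λ=-2: eigenvector (1, -4, 0).
P = [[0, 0, 1], [-1, 1, -4], [1, 0, 0]], D = diag(4, -5, -2), P⁻¹ = [[0, 0, 1], [4, 1, 1], [1, 0, 0]].
A³ = P·diag(64, -125, -8)·P⁻¹ = [[-8, 0, 0], [-468, -125, -189], [0, 0, 64]].
The requested entry is -8.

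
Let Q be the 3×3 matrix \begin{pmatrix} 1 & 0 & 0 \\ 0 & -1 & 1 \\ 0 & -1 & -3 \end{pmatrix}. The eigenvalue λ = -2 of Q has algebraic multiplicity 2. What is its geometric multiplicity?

1

Q + 2I = [[3, 0, 0], [0, 1, 1], [0, -1, -1]].
This matrix has rank 2, so its null space has dimension 3 − 2 = 1.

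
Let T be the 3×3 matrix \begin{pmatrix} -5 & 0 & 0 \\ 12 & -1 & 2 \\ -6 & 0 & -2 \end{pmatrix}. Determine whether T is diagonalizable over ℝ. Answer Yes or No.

Yes

Characteristic polynomial: p(s) = s^3 + 8s^2 + 17s + 10 = (s + 1)(s + 2)(s + 5).
All 3 eigenvalues are distinct, so T is diagonalizable.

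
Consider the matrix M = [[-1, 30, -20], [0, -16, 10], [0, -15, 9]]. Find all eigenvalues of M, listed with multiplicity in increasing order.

Characteristic polynomial: p(t) = t^3 + 8t^2 + 13t + 6 = (t + 1)^2(t + 6).
Roots (with multiplicity): -6, -1, -1.

-6, -1, -1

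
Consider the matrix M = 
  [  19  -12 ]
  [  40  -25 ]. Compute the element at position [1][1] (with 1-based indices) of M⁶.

-78119

Characteristic polynomial: μ^2 + 6μ + 5 = (μ + 1)(μ + 5), so the eigenvalues are -5, -1.
μ=-5: eigenvector (1, 2).
μ=-1: eigenvector (-3, -5).
P = [[1, -3], [2, -5]], D = diag(-5, -1), P⁻¹ = [[-5, 3], [-2, 1]].
M⁶ = P·diag(15625, 1)·P⁻¹ = [[-78119, 46872], [-156240, 93745]].
The requested entry is -78119.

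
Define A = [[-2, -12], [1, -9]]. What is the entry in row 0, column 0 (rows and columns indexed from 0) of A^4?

-1388

Characteristic polynomial: t^2 + 11t + 30 = (t + 5)(t + 6), so the eigenvalues are -6, -5.
t=-5: eigenvector (4, 1).
t=-6: eigenvector (3, 1).
P = [[4, 3], [1, 1]], D = diag(-5, -6), P⁻¹ = [[1, -3], [-1, 4]].
A⁴ = P·diag(625, 1296)·P⁻¹ = [[-1388, 8052], [-671, 3309]].
The requested entry is -1388.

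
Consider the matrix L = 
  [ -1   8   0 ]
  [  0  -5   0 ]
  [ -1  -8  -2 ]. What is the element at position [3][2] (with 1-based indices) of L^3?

Characteristic polynomial: λ^3 + 8λ^2 + 17λ + 10 = (λ + 1)(λ + 2)(λ + 5), so the eigenvalues are -5, -2, -1.
λ=-1: eigenvector (1, 0, -1).
λ=-5: eigenvector (-2, 1, 2).
λ=-2: eigenvector (0, 0, 1).
P = [[1, -2, 0], [0, 1, 0], [-1, 2, 1]], D = diag(-1, -5, -2), P⁻¹ = [[1, 2, 0], [0, 1, 0], [1, 0, 1]].
L³ = P·diag(-1, -125, -8)·P⁻¹ = [[-1, 248, 0], [0, -125, 0], [-7, -248, -8]].
The requested entry is -248.

-248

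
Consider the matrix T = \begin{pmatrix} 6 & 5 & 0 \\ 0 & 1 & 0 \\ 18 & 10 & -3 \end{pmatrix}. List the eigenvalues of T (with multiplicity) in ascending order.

-3, 1, 6

Characteristic polynomial: p(μ) = μ^3 - 4μ^2 - 15μ + 18 = (μ - 6)(μ - 1)(μ + 3).
Roots (with multiplicity): -3, 1, 6.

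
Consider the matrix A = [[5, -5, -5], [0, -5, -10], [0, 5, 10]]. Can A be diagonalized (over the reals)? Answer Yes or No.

Yes

Characteristic polynomial: p(λ) = λ^3 - 10λ^2 + 25λ = λ(λ - 5)^2.
λ = 5 has algebraic multiplicity 2; rank(A − 5I) = 1, so geometric multiplicity = 2.
Every eigenvalue has geometric = algebraic multiplicity, so A is diagonalizable.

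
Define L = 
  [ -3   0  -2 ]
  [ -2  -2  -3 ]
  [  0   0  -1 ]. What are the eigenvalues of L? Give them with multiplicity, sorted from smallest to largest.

Characteristic polynomial: p(s) = s^3 + 6s^2 + 11s + 6 = (s + 1)(s + 2)(s + 3).
Roots (with multiplicity): -3, -2, -1.

-3, -2, -1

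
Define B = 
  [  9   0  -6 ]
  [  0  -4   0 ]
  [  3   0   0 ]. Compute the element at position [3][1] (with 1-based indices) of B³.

189

Characteristic polynomial: s^3 - 5s^2 - 18s + 72 = (s - 6)(s - 3)(s + 4), so the eigenvalues are -4, 3, 6.
s=6: eigenvector (-2, 0, -1).
s=-4: eigenvector (0, 1, 0).
s=3: eigenvector (1, 0, 1).
P = [[-2, 0, 1], [0, 1, 0], [-1, 0, 1]], D = diag(6, -4, 3), P⁻¹ = [[-1, 0, 1], [0, 1, 0], [-1, 0, 2]].
B³ = P·diag(216, -64, 27)·P⁻¹ = [[405, 0, -378], [0, -64, 0], [189, 0, -162]].
The requested entry is 189.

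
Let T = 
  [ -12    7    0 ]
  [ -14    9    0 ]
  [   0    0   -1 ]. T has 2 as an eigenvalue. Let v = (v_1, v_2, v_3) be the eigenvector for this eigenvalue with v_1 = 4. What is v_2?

T − 2I = [[-14, 7, 0], [-14, 7, 0], [0, 0, -3]].
Solving (T − 2I)v = 0 gives the eigenspace spanned by (4, 8, 0).
With v_1 = 4, v = (4, 8, 0), so v_2 = 8.

8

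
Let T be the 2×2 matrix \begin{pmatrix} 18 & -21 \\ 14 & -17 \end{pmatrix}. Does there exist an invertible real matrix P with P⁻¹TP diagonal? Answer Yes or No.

Characteristic polynomial: p(λ) = λ^2 - λ - 12 = (λ - 4)(λ + 3).
All 2 eigenvalues are distinct, so T is diagonalizable.

Yes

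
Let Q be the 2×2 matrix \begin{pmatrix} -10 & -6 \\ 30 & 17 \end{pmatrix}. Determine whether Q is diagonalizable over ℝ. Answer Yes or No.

Yes

Characteristic polynomial: p(λ) = λ^2 - 7λ + 10 = (λ - 5)(λ - 2).
All 2 eigenvalues are distinct, so Q is diagonalizable.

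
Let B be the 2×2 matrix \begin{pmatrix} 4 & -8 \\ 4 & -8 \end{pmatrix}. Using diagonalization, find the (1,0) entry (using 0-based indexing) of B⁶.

-4096

Characteristic polynomial: μ^2 + 4μ = μ(μ + 4), so the eigenvalues are -4, 0.
μ=0: eigenvector (2, 1).
μ=-4: eigenvector (1, 1).
P = [[2, 1], [1, 1]], D = diag(0, -4), P⁻¹ = [[1, -1], [-1, 2]].
B⁶ = P·diag(0, 4096)·P⁻¹ = [[-4096, 8192], [-4096, 8192]].
The requested entry is -4096.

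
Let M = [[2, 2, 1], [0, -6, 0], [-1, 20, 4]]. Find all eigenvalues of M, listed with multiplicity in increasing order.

Characteristic polynomial: p(s) = s^3 - 27s + 54 = (s - 3)^2(s + 6).
Roots (with multiplicity): -6, 3, 3.

-6, 3, 3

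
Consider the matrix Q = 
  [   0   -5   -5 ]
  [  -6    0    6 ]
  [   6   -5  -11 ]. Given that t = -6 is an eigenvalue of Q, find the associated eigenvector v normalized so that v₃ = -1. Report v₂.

1

Q + 6I = [[6, -5, -5], [-6, 6, 6], [6, -5, -5]].
Solving (Q + 6I)v = 0 gives the eigenspace spanned by (0, 1, -1).
With v₃ = -1, v = (0, 1, -1), so v₂ = 1.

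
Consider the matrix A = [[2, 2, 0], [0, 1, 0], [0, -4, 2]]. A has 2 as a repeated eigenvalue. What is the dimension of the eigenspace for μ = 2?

2

A − 2I = [[0, 2, 0], [0, -1, 0], [0, -4, 0]].
This matrix has rank 1, so its null space has dimension 3 − 1 = 2.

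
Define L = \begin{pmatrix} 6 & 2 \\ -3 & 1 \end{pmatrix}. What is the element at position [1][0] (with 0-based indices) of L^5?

-2343

Characteristic polynomial: r^2 - 7r + 12 = (r - 4)(r - 3), so the eigenvalues are 3, 4.
r=3: eigenvector (-2, 3).
r=4: eigenvector (-1, 1).
P = [[-2, -1], [3, 1]], D = diag(3, 4), P⁻¹ = [[1, 1], [-3, -2]].
L⁵ = P·diag(243, 1024)·P⁻¹ = [[2586, 1562], [-2343, -1319]].
The requested entry is -2343.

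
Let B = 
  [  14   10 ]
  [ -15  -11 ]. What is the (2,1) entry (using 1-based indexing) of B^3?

-195

Characteristic polynomial: t^2 - 3t - 4 = (t - 4)(t + 1), so the eigenvalues are -1, 4.
t=-1: eigenvector (-2, 3).
t=4: eigenvector (-1, 1).
P = [[-2, -1], [3, 1]], D = diag(-1, 4), P⁻¹ = [[1, 1], [-3, -2]].
B³ = P·diag(-1, 64)·P⁻¹ = [[194, 130], [-195, -131]].
The requested entry is -195.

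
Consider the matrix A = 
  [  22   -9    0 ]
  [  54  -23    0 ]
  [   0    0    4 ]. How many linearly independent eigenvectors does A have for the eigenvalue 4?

A − 4I = [[18, -9, 0], [54, -27, 0], [0, 0, 0]].
This matrix has rank 1, so its null space has dimension 3 − 1 = 2.

2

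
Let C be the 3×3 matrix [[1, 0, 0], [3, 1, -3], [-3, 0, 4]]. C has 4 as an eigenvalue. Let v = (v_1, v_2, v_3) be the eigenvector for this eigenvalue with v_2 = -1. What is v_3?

C − 4I = [[-3, 0, 0], [3, -3, -3], [-3, 0, 0]].
Solving (C − 4I)v = 0 gives the eigenspace spanned by (0, -1, 1).
With v_2 = -1, v = (0, -1, 1), so v_3 = 1.

1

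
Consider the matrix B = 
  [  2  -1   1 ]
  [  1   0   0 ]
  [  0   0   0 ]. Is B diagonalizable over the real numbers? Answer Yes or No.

No

Characteristic polynomial: p(s) = s^3 - 2s^2 + s = s(s - 1)^2.
s = 1 has algebraic multiplicity 2; rank(B − 1I) = 2, so geometric multiplicity = 1.
Geometric multiplicity < algebraic multiplicity, so B is not diagonalizable.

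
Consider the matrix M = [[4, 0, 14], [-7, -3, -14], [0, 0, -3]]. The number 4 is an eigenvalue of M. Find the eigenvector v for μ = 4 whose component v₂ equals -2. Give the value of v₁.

M − 4I = [[0, 0, 14], [-7, -7, -14], [0, 0, -7]].
Solving (M − 4I)v = 0 gives the eigenspace spanned by (2, -2, 0).
With v₂ = -2, v = (2, -2, 0), so v₁ = 2.

2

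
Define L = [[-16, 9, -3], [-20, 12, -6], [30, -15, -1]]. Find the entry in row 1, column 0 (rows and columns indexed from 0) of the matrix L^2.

Characteristic polynomial: μ^3 + 5μ^2 - 8μ - 12 = (μ - 2)(μ + 1)(μ + 6), so the eigenvalues are -6, -1, 2.
μ=2: eigenvector (1, 2, 0).
μ=-6: eigenvector (0, 1, 3).
μ=-1: eigenvector (1, 2, 1).
P = [[1, 0, 1], [2, 1, 2], [0, 3, 1]], D = diag(2, -6, -1), P⁻¹ = [[-5, 3, -1], [-2, 1, 0], [6, -3, 1]].
L² = P·diag(4, 36, 1)·P⁻¹ = [[-14, 9, -3], [-100, 54, -6], [-210, 105, 1]].
The requested entry is -100.

-100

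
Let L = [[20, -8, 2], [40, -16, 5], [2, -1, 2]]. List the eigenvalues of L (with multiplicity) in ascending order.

Characteristic polynomial: p(μ) = μ^3 - 6μ^2 + 9μ - 4 = (μ - 4)(μ - 1)^2.
Roots (with multiplicity): 1, 1, 4.

1, 1, 4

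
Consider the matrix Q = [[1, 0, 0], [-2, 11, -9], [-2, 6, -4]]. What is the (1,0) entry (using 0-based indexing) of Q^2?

-6

Characteristic polynomial: μ^3 - 8μ^2 + 17μ - 10 = (μ - 5)(μ - 2)(μ - 1), so the eigenvalues are 1, 2, 5.
μ=5: eigenvector (0, 3, 2).
μ=1: eigenvector (1, 2, 2).
μ=2: eigenvector (0, 1, 1).
P = [[0, 1, 0], [3, 2, 1], [2, 2, 1]], D = diag(5, 1, 2), P⁻¹ = [[0, 1, -1], [1, 0, 0], [-2, -2, 3]].
Q² = P·diag(25, 1, 4)·P⁻¹ = [[1, 0, 0], [-6, 67, -63], [-6, 42, -38]].
The requested entry is -6.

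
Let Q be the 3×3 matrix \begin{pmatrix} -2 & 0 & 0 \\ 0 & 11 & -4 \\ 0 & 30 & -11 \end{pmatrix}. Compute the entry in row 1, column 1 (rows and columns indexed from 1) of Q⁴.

Characteristic polynomial: λ^3 + 2λ^2 - λ - 2 = (λ - 1)(λ + 1)(λ + 2), so the eigenvalues are -2, -1, 1.
λ=-1: eigenvector (0, -1, -3).
λ=-2: eigenvector (1, 0, 0).
λ=1: eigenvector (0, 2, 5).
P = [[0, 1, 0], [-1, 0, 2], [-3, 0, 5]], D = diag(-1, -2, 1), P⁻¹ = [[0, 5, -2], [1, 0, 0], [0, 3, -1]].
Q⁴ = P·diag(1, 16, 1)·P⁻¹ = [[16, 0, 0], [0, 1, 0], [0, 0, 1]].
The requested entry is 16.

16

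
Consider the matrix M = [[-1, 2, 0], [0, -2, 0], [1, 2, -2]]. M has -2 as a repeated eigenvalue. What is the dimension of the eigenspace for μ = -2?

M + 2I = [[1, 2, 0], [0, 0, 0], [1, 2, 0]].
This matrix has rank 1, so its null space has dimension 3 − 1 = 2.

2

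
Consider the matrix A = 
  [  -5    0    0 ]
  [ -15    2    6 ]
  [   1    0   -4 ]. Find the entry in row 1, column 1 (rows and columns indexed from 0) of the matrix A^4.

Characteristic polynomial: μ^3 + 7μ^2 + 2μ - 40 = (μ - 2)(μ + 4)(μ + 5), so the eigenvalues are -5, -4, 2.
μ=-4: eigenvector (0, -1, 1).
μ=2: eigenvector (0, 1, 0).
μ=-5: eigenvector (1, 3, -1).
P = [[0, 0, 1], [-1, 1, 3], [1, 0, -1]], D = diag(-4, 2, -5), P⁻¹ = [[1, 0, 1], [-2, 1, 1], [1, 0, 0]].
A⁴ = P·diag(256, 16, 625)·P⁻¹ = [[625, 0, 0], [1587, 16, -240], [-369, 0, 256]].
The requested entry is 16.

16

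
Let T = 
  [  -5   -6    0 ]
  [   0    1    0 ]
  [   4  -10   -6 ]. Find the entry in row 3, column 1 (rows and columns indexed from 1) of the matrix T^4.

Characteristic polynomial: r^3 + 10r^2 + 19r - 30 = (r - 1)(r + 5)(r + 6), so the eigenvalues are -6, -5, 1.
r=1: eigenvector (-1, 1, -2).
r=-5: eigenvector (1, 0, 4).
r=-6: eigenvector (0, 0, 1).
P = [[-1, 1, 0], [1, 0, 0], [-2, 4, 1]], D = diag(1, -5, -6), P⁻¹ = [[0, 1, 0], [1, 1, 0], [-4, -2, 1]].
T⁴ = P·diag(1, 625, 1296)·P⁻¹ = [[625, 624, 0], [0, 1, 0], [-2684, -94, 1296]].
The requested entry is -2684.

-2684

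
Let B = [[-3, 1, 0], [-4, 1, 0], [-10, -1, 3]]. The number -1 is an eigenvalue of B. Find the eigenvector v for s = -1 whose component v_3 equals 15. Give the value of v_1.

5

B + 1I = [[-2, 1, 0], [-4, 2, 0], [-10, -1, 4]].
Solving (B + 1I)v = 0 gives the eigenspace spanned by (5, 10, 15).
With v_3 = 15, v = (5, 10, 15), so v_1 = 5.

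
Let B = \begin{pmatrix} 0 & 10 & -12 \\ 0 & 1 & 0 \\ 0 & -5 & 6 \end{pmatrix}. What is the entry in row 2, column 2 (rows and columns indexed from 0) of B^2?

36

Characteristic polynomial: s^3 - 7s^2 + 6s = s(s - 6)(s - 1), so the eigenvalues are 0, 1, 6.
s=0: eigenvector (1, 0, 0).
s=1: eigenvector (-2, 1, 1).
s=6: eigenvector (-2, 0, 1).
P = [[1, -2, -2], [0, 1, 0], [0, 1, 1]], D = diag(0, 1, 6), P⁻¹ = [[1, 0, 2], [0, 1, 0], [0, -1, 1]].
B² = P·diag(0, 1, 36)·P⁻¹ = [[0, 70, -72], [0, 1, 0], [0, -35, 36]].
The requested entry is 36.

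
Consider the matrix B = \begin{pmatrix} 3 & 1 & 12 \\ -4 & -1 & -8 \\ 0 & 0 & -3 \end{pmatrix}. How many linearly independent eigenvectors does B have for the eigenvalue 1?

B − 1I = [[2, 1, 12], [-4, -2, -8], [0, 0, -4]].
This matrix has rank 2, so its null space has dimension 3 − 2 = 1.

1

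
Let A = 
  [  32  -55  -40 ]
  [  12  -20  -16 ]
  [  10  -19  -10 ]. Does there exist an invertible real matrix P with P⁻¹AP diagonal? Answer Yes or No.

Characteristic polynomial: p(s) = s^3 - 2s^2 - 4s + 8 = (s - 2)^2(s + 2).
s = 2 has algebraic multiplicity 2; rank(A − 2I) = 2, so geometric multiplicity = 1.
Geometric multiplicity < algebraic multiplicity, so A is not diagonalizable.

No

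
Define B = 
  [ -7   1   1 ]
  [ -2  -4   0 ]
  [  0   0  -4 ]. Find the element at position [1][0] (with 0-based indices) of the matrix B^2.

22

Characteristic polynomial: r^3 + 15r^2 + 74r + 120 = (r + 4)(r + 5)(r + 6), so the eigenvalues are -6, -5, -4.
r=-5: eigenvector (-1, -2, 0).
r=-6: eigenvector (1, 1, 0).
r=-4: eigenvector (0, -1, 1).
P = [[-1, 1, 0], [-2, 1, -1], [0, 0, 1]], D = diag(-5, -6, -4), P⁻¹ = [[1, -1, -1], [2, -1, -1], [0, 0, 1]].
B² = P·diag(25, 36, 16)·P⁻¹ = [[47, -11, -11], [22, 14, -2], [0, 0, 16]].
The requested entry is 22.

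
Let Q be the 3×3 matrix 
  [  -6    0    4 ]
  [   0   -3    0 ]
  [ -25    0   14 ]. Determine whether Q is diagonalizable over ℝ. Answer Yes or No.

Characteristic polynomial: p(r) = r^3 - 5r^2 - 8r + 48 = (r - 4)^2(r + 3).
r = 4 has algebraic multiplicity 2; rank(Q − 4I) = 2, so geometric multiplicity = 1.
Geometric multiplicity < algebraic multiplicity, so Q is not diagonalizable.

No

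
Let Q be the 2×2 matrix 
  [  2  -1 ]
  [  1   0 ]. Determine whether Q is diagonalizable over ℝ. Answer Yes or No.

No

Characteristic polynomial: p(μ) = μ^2 - 2μ + 1 = (μ - 1)^2.
μ = 1 has algebraic multiplicity 2; rank(Q − 1I) = 1, so geometric multiplicity = 1.
Geometric multiplicity < algebraic multiplicity, so Q is not diagonalizable.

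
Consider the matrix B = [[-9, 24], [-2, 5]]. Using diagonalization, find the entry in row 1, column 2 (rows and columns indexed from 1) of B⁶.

Characteristic polynomial: s^2 + 4s + 3 = (s + 1)(s + 3), so the eigenvalues are -3, -1.
s=-3: eigenvector (4, 1).
s=-1: eigenvector (3, 1).
P = [[4, 3], [1, 1]], D = diag(-3, -1), P⁻¹ = [[1, -3], [-1, 4]].
B⁶ = P·diag(729, 1)·P⁻¹ = [[2913, -8736], [728, -2183]].
The requested entry is -8736.

-8736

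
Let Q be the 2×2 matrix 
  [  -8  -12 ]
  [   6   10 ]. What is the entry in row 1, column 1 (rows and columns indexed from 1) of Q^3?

-80

Characteristic polynomial: μ^2 - 2μ - 8 = (μ - 4)(μ + 2), so the eigenvalues are -2, 4.
μ=-2: eigenvector (2, -1).
μ=4: eigenvector (1, -1).
P = [[2, 1], [-1, -1]], D = diag(-2, 4), P⁻¹ = [[1, 1], [-1, -2]].
Q³ = P·diag(-8, 64)·P⁻¹ = [[-80, -144], [72, 136]].
The requested entry is -80.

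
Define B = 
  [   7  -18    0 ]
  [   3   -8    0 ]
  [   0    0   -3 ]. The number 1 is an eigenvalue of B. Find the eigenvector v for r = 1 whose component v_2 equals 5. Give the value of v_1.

15

B − 1I = [[6, -18, 0], [3, -9, 0], [0, 0, -4]].
Solving (B − 1I)v = 0 gives the eigenspace spanned by (15, 5, 0).
With v_2 = 5, v = (15, 5, 0), so v_1 = 15.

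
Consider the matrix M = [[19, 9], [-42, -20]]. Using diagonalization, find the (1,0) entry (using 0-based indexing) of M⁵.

-462

Characteristic polynomial: s^2 + s - 2 = (s - 1)(s + 2), so the eigenvalues are -2, 1.
s=-2: eigenvector (-3, 7).
s=1: eigenvector (1, -2).
P = [[-3, 1], [7, -2]], D = diag(-2, 1), P⁻¹ = [[2, 1], [7, 3]].
M⁵ = P·diag(-32, 1)·P⁻¹ = [[199, 99], [-462, -230]].
The requested entry is -462.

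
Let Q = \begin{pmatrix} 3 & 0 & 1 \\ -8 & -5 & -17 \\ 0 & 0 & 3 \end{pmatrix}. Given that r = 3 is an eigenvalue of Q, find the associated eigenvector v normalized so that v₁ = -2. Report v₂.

2

Q − 3I = [[0, 0, 1], [-8, -8, -17], [0, 0, 0]].
Solving (Q − 3I)v = 0 gives the eigenspace spanned by (-2, 2, 0).
With v₁ = -2, v = (-2, 2, 0), so v₂ = 2.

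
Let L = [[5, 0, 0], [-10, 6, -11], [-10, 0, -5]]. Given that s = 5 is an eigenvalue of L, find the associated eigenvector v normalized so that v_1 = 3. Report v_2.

L − 5I = [[0, 0, 0], [-10, 1, -11], [-10, 0, -10]].
Solving (L − 5I)v = 0 gives the eigenspace spanned by (3, -3, -3).
With v_1 = 3, v = (3, -3, -3), so v_2 = -3.

-3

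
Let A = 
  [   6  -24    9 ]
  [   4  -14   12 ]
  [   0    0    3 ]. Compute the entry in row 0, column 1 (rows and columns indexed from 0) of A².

192

Characteristic polynomial: λ^3 + 5λ^2 - 12λ - 36 = (λ - 3)(λ + 2)(λ + 6), so the eigenvalues are -6, -2, 3.
λ=-6: eigenvector (2, 1, 0).
λ=-2: eigenvector (3, 1, 0).
λ=3: eigenvector (-3, 0, 1).
P = [[2, 3, -3], [1, 1, 0], [0, 0, 1]], D = diag(-6, -2, 3), P⁻¹ = [[-1, 3, -3], [1, -2, 3], [0, 0, 1]].
A² = P·diag(36, 4, 9)·P⁻¹ = [[-60, 192, -207], [-32, 100, -96], [0, 0, 9]].
The requested entry is 192.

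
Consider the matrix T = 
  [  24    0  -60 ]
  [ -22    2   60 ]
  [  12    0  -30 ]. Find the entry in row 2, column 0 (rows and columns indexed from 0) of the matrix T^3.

432

Characteristic polynomial: r^3 + 4r^2 - 12r = r(r - 2)(r + 6), so the eigenvalues are -6, 0, 2.
r=0: eigenvector (5, -5, 2).
r=2: eigenvector (0, 1, 0).
r=-6: eigenvector (2, -2, 1).
P = [[5, 0, 2], [-5, 1, -2], [2, 0, 1]], D = diag(0, 2, -6), P⁻¹ = [[1, 0, -2], [1, 1, 0], [-2, 0, 5]].
T³ = P·diag(0, 8, -216)·P⁻¹ = [[864, 0, -2160], [-856, 8, 2160], [432, 0, -1080]].
The requested entry is 432.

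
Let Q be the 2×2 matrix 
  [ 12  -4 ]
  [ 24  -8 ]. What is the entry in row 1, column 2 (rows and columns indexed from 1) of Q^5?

Characteristic polynomial: λ^2 - 4λ = λ(λ - 4), so the eigenvalues are 0, 4.
λ=0: eigenvector (-1, -3).
λ=4: eigenvector (-1, -2).
P = [[-1, -1], [-3, -2]], D = diag(0, 4), P⁻¹ = [[2, -1], [-3, 1]].
Q⁵ = P·diag(0, 1024)·P⁻¹ = [[3072, -1024], [6144, -2048]].
The requested entry is -1024.

-1024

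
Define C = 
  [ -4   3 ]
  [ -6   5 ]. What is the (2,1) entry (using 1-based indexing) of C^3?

Characteristic polynomial: r^2 - r - 2 = (r - 2)(r + 1), so the eigenvalues are -1, 2.
r=2: eigenvector (-1, -2).
r=-1: eigenvector (1, 1).
P = [[-1, 1], [-2, 1]], D = diag(2, -1), P⁻¹ = [[1, -1], [2, -1]].
C³ = P·diag(8, -1)·P⁻¹ = [[-10, 9], [-18, 17]].
The requested entry is -18.

-18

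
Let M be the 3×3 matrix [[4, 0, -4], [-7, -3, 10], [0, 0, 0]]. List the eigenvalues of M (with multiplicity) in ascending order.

-3, 0, 4

Characteristic polynomial: p(λ) = λ^3 - λ^2 - 12λ = λ(λ - 4)(λ + 3).
Roots (with multiplicity): -3, 0, 4.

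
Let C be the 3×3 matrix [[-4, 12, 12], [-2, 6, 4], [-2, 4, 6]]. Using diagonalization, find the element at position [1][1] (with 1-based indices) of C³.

Characteristic polynomial: μ^3 - 8μ^2 + 20μ - 16 = (μ - 4)(μ - 2)^2, so the eigenvalues are 2, 2, 4.
μ=2: eigenvector (4, 1, 1).
μ=2: eigenvector (2, 1, 0).
μ=4: eigenvector (3, 1, 1).
P = [[4, 2, 3], [1, 1, 1], [1, 0, 1]], D = diag(2, 2, 4), P⁻¹ = [[1, -2, -1], [0, 1, -1], [-1, 2, 2]].
C³ = P·diag(8, 8, 64)·P⁻¹ = [[-160, 336, 336], [-56, 120, 112], [-56, 112, 120]].
The requested entry is -160.

-160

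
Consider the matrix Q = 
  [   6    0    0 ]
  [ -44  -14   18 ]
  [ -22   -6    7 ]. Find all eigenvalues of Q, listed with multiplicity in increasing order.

-5, -2, 6

Characteristic polynomial: p(r) = r^3 + r^2 - 32r - 60 = (r - 6)(r + 2)(r + 5).
Roots (with multiplicity): -5, -2, 6.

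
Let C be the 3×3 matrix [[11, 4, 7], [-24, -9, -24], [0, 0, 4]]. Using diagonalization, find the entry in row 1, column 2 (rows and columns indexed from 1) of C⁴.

Characteristic polynomial: s^3 - 6s^2 + 5s + 12 = (s - 4)(s - 3)(s + 1), so the eigenvalues are -1, 3, 4.
s=3: eigenvector (1, -2, 0).
s=4: eigenvector (-1, 0, 1).
s=-1: eigenvector (-1, 3, 0).
P = [[1, -1, -1], [-2, 0, 3], [0, 1, 0]], D = diag(3, 4, -1), P⁻¹ = [[3, 1, 3], [0, 0, 1], [2, 1, 2]].
C⁴ = P·diag(81, 256, 1)·P⁻¹ = [[241, 80, -15], [-480, -159, -480], [0, 0, 256]].
The requested entry is 80.

80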